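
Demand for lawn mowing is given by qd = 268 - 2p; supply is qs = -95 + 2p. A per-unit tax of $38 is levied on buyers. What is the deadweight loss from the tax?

Pre-tax equilibrium: p* = 90.75, q* = 86.5.
Tax on buyers shifts demand to qd = 268 − 2(p + 38) = 192 - 2p.
192 - 2p = -95 + 2p gives seller price ps = 71.75; buyers pay pb = 71.75 + 38 = 109.75.
New quantity: q = 268 − 2(109.75) = 48.5.
DWL = ½ × 38 × (86.5 − 48.5) = 722.

Deadweight loss = 722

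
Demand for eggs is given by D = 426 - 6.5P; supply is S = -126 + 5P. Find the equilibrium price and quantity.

P* = 48, Q* = 114

Set D = S: 426 - 6.5P = -126 + 5P.
552 = 11.5P, so P* = 48.
Q* = 426 − 6.5(48) = 114.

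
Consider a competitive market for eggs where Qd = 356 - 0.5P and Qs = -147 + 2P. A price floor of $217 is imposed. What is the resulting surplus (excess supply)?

Surplus = 39.5

Equilibrium price would be P* = 201.2, so the floor at 217 binds.
At P = 217: Qd = 247.5, Qs = 287.
Surplus = 287 − 247.5 = 39.5.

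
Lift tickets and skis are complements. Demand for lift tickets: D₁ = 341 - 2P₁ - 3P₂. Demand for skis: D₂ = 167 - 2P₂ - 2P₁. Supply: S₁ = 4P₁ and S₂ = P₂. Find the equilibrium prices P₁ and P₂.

Market 1: 341 - 2P₁ - 3P₂ = 4P₁ → 6P₁ + 3P₂ = 341.
Market 2: 3P₂ + 2P₁ = 167.
Eliminating P₂: 3×(1) − 3×(2) gives 12P₁ = 522, so P₁ = 43.5.
Back-substitute into (2): P₂ = (167 − 2×43.5) / 3 = 80/3.

P₁ = 43.5, P₂ = 80/3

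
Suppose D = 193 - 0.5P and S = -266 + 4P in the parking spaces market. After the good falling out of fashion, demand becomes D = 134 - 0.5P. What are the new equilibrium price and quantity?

P' = 800/9, Q' = 806/9

Original equilibrium: P* = 102, Q* = 142.
New equilibrium: 134 - 0.5P = -266 + 4P, so 400 = 4.5P and P' = 800/9; Q' = 134 − 0.5(800/9) = 806/9.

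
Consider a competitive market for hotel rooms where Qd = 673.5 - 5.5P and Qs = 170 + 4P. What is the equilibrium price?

Set Qd = Qs: 673.5 - 5.5P = 170 + 4P.
503.5 = 9.5P, so P* = 53.
Q* = 673.5 − 5.5(53) = 382.

P* = 53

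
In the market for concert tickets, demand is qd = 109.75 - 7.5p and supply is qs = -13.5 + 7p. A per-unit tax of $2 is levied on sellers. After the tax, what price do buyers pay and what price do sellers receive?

Buyers pay 549/58, sellers receive 433/58

Pre-tax equilibrium: p* = 8.5, q* = 46.
Tax on sellers shifts supply to qs = -13.5 + 7(p − 2) = -27.5 + 7p.
109.75 - 7.5p = -27.5 + 7p gives buyer price pb = 549/58; sellers receive ps = 549/58 − 2 = 433/58.
New quantity: q = 109.75 − 7.5(549/58) = 1124/29.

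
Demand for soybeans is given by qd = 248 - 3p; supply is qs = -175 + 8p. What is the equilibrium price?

p* = 423/11

Set qd = qs: 248 - 3p = -175 + 8p.
423 = 11p, so p* = 423/11.
q* = 248 − 3(423/11) = 1459/11.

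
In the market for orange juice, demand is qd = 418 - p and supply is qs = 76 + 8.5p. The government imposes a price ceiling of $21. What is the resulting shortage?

Equilibrium price would be p* = 36, so the ceiling at 21 binds.
At p = 21: qd = 418 − 1(21) = 397, qs = 76 + 8.5(21) = 254.5.
Shortage = 397 − 254.5 = 142.5.

Shortage = 142.5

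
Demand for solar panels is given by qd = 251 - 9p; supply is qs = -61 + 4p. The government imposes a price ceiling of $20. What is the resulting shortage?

Shortage = 52

Equilibrium price would be p* = 24, so the ceiling at 20 binds.
At p = 20: qd = 251 − 9(20) = 71, qs = -61 + 4(20) = 19.
Shortage = 71 − 19 = 52.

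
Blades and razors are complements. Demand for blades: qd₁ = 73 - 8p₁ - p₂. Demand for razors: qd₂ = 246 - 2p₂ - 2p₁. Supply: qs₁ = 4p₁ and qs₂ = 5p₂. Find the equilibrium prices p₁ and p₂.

p₁ = 265/82, p₂ = 1403/41

Market 1: 73 - 8p₁ - p₂ = 4p₁ → 12p₁ + p₂ = 73.
Market 2: 7p₂ + 2p₁ = 246.
Eliminating p₂: 7×(1) − 1×(2) gives 82p₁ = 265, so p₁ = 265/82.
Back-substitute into (2): p₂ = (246 − 2×265/82) / 7 = 1403/41.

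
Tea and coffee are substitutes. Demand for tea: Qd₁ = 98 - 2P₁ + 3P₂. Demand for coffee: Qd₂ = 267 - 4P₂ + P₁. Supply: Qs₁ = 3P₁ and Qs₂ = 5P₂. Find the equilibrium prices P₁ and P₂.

P₁ = 561/14, P₂ = 1433/42

Market 1: 98 - 2P₁ + 3P₂ = 3P₁ → 5P₁ - 3P₂ = 98.
Market 2: 9P₂ - P₁ = 267.
Eliminating P₂: 9×(1) + 3×(2) gives 42P₁ = 1683, so P₁ = 561/14.
Back-substitute into (2): P₂ = (267 + 1×561/14) / 9 = 1433/42.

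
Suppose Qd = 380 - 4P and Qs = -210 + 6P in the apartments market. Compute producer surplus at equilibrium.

Producer surplus = 1728

Equilibrium: 380 - 4P = -210 + 6P gives P* = 59, Q* = 144.
Supply starts at P = 35 (where Qs = 0).
PS = ½(59 − 35)(144) = 1728.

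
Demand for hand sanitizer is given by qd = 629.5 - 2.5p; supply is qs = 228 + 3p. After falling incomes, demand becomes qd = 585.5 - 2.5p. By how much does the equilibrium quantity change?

Δq = -24

Original equilibrium: p* = 73, q* = 447.
New equilibrium: 585.5 - 2.5p = 228 + 3p, so 357.5 = 5.5p and p' = 65; q' = 585.5 − 2.5(65) = 423.
Change in quantity: 423 − 447 = -24.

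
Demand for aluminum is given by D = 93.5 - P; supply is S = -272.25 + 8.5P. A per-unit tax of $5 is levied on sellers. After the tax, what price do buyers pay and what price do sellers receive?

Buyers pay 1633/38, sellers receive 1443/38

Pre-tax equilibrium: P* = 38.5, Q* = 55.
Tax on sellers shifts supply to S = -272.25 + 8.5(P − 5) = -314.75 + 8.5P.
93.5 - P = -314.75 + 8.5P gives buyer price Pb = 1633/38; sellers receive Ps = 1633/38 − 5 = 1443/38.
New quantity: Q = 93.5 − 1(1633/38) = 960/19.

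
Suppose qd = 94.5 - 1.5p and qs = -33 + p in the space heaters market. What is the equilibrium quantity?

q* = 18

Set qd = qs: 94.5 - 1.5p = -33 + p.
127.5 = 2.5p, so p* = 51.
q* = 94.5 − 1.5(51) = 18.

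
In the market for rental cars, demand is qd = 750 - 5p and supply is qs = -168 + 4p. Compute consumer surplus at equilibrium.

Equilibrium: 750 - 5p = -168 + 4p gives p* = 102, q* = 240.
Demand choke price (qd = 0): p = 150.
CS = ½(150 − 102)(240) = 5760.

Consumer surplus = 5760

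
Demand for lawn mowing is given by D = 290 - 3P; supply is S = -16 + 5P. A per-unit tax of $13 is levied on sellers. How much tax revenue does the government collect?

Tax revenue = 1961.375

Pre-tax equilibrium: P* = 38.25, Q* = 175.25.
Tax on sellers shifts supply to S = -16 + 5(P − 13) = -81 + 5P.
290 - 3P = -81 + 5P gives buyer price Pb = 46.375; sellers receive Ps = 46.375 − 13 = 33.375.
New quantity: Q = 290 − 3(46.375) = 150.875.
Revenue = 13 × 150.875 = 1961.375.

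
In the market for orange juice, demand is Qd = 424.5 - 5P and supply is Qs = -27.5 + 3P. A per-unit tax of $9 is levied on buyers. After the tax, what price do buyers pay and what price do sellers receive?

Buyers pay $59.875, sellers receive $50.875

Pre-tax equilibrium: P* = 56.5, Q* = 142.
Tax on buyers shifts demand to Qd = 424.5 − 5(P + 9) = 379.5 - 5P.
379.5 - 5P = -27.5 + 3P gives seller price Ps = 50.875; buyers pay Pb = 50.875 + 9 = 59.875.
New quantity: Q = 424.5 − 5(59.875) = 125.125.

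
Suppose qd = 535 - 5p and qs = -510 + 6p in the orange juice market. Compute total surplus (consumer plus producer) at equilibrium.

Equilibrium: 535 - 5p = -510 + 6p gives p* = 95, q* = 60.
Demand choke price: p = 107; supply starts at p = 85.
CS = ½(107 − 95)(60) = 360; PS = ½(95 − 85)(60) = 300.

Total surplus = 660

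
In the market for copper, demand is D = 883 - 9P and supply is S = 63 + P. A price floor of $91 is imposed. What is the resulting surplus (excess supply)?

Surplus = 90

Equilibrium price would be P* = 82, so the floor at 91 binds.
At P = 91: D = 64, S = 154.
Surplus = 154 − 64 = 90.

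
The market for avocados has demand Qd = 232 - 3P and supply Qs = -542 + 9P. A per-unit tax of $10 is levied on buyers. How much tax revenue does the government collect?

Tax revenue = 160

Pre-tax equilibrium: P* = 64.5, Q* = 38.5.
Tax on buyers shifts demand to Qd = 232 − 3(P + 10) = 202 - 3P.
202 - 3P = -542 + 9P gives seller price Ps = 62; buyers pay Pb = 62 + 10 = 72.
New quantity: Q = 232 − 3(72) = 16.
Revenue = 10 × 16 = 160.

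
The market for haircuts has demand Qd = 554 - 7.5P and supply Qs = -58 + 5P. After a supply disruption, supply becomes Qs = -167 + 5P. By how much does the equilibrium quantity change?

ΔQ = -65.4

Original equilibrium: P* = 48.96, Q* = 186.8.
New equilibrium: 554 - 7.5P = -167 + 5P, so 721 = 12.5P and P' = 57.68; Q' = 554 − 7.5(57.68) = 121.4.
Change in quantity: 121.4 − 186.8 = -65.4.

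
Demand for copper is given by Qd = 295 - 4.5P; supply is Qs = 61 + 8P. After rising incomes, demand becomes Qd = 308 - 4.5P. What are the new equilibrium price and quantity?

P' = 19.76, Q' = 219.08

Original equilibrium: P* = 18.72, Q* = 210.76.
New equilibrium: 308 - 4.5P = 61 + 8P, so 247 = 12.5P and P' = 19.76; Q' = 308 − 4.5(19.76) = 219.08.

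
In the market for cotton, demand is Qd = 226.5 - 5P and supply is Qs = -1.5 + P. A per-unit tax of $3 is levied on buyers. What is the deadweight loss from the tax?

Deadweight loss = 3.75

Pre-tax equilibrium: P* = 38, Q* = 36.5.
Tax on buyers shifts demand to Qd = 226.5 − 5(P + 3) = 211.5 - 5P.
211.5 - 5P = -1.5 + P gives seller price Ps = 35.5; buyers pay Pb = 35.5 + 3 = 38.5.
New quantity: Q = 226.5 − 5(38.5) = 34.
DWL = ½ × 3 × (36.5 − 34) = 3.75.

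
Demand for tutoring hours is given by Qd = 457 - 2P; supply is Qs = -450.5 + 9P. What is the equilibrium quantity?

Set Qd = Qs: 457 - 2P = -450.5 + 9P.
907.5 = 11P, so P* = 82.5.
Q* = 457 − 2(82.5) = 292.

Q* = 292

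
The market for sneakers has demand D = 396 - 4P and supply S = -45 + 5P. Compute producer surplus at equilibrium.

Equilibrium: 396 - 4P = -45 + 5P gives P* = 49, Q* = 200.
Supply starts at P = 9 (where S = 0).
PS = ½(49 − 9)(200) = 4000.

Producer surplus = 4000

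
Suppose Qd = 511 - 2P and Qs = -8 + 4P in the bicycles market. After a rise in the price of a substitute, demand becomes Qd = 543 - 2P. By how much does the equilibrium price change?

Original equilibrium: P* = 86.5, Q* = 338.
New equilibrium: 543 - 2P = -8 + 4P, so 551 = 6P and P' = 551/6; Q' = 543 − 2(551/6) = 1078/3.
Change in price: 551/6 − 86.5 = 16/3.

ΔP = 16/3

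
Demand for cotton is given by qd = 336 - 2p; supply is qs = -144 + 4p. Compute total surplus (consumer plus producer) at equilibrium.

Equilibrium: 336 - 2p = -144 + 4p gives p* = 80, q* = 176.
Demand choke price: p = 168; supply starts at p = 36.
CS = ½(168 − 80)(176) = 7744; PS = ½(80 − 36)(176) = 3872.

Total surplus = 11616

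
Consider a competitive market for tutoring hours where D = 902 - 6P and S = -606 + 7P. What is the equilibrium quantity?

Set D = S: 902 - 6P = -606 + 7P.
1508 = 13P, so P* = 116.
Q* = 902 − 6(116) = 206.

Q* = 206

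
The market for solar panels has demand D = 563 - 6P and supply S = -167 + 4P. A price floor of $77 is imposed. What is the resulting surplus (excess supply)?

Surplus = 40

Equilibrium price would be P* = 73, so the floor at 77 binds.
At P = 77: D = 101, S = 141.
Surplus = 141 − 101 = 40.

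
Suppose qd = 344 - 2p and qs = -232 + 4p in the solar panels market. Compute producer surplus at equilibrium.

Equilibrium: 344 - 2p = -232 + 4p gives p* = 96, q* = 152.
Supply starts at p = 58 (where qs = 0).
PS = ½(96 − 58)(152) = 2888.

Producer surplus = 2888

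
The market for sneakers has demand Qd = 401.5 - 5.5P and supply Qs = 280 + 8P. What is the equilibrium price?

Set Qd = Qs: 401.5 - 5.5P = 280 + 8P.
121.5 = 13.5P, so P* = 9.
Q* = 401.5 − 5.5(9) = 352.

P* = 9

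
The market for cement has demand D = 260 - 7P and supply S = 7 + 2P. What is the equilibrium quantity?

Q* = 569/9

Set D = S: 260 - 7P = 7 + 2P.
253 = 9P, so P* = 253/9.
Q* = 260 − 7(253/9) = 569/9.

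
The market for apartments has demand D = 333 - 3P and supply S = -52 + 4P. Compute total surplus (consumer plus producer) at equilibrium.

Equilibrium: 333 - 3P = -52 + 4P gives P* = 55, Q* = 168.
Demand choke price: P = 111; supply starts at P = 13.
CS = ½(111 − 55)(168) = 4704; PS = ½(55 − 13)(168) = 3528.

Total surplus = 8232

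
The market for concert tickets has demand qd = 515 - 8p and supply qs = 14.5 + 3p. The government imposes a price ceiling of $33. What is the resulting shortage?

Equilibrium price would be p* = 45.5, so the ceiling at 33 binds.
At p = 33: qd = 515 − 8(33) = 251, qs = 14.5 + 3(33) = 113.5.
Shortage = 251 − 113.5 = 137.5.

Shortage = 137.5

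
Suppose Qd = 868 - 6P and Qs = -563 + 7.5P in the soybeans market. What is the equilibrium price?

Set Qd = Qs: 868 - 6P = -563 + 7.5P.
1431 = 13.5P, so P* = 106.
Q* = 868 − 6(106) = 232.

P* = 106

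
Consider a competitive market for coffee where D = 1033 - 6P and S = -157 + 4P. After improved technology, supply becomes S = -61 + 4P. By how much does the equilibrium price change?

Original equilibrium: P* = 119, Q* = 319.
New equilibrium: 1033 - 6P = -61 + 4P, so 1094 = 10P and P' = 109.4; Q' = 1033 − 6(109.4) = 376.6.
Change in price: 109.4 − 119 = -9.6.

ΔP = -9.6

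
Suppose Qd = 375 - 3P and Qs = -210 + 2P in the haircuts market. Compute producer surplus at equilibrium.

Producer surplus = 144

Equilibrium: 375 - 3P = -210 + 2P gives P* = 117, Q* = 24.
Supply starts at P = 105 (where Qs = 0).
PS = ½(117 − 105)(24) = 144.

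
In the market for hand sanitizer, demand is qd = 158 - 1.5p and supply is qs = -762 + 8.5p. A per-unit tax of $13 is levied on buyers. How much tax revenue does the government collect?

Pre-tax equilibrium: p* = 92, q* = 20.
Tax on buyers shifts demand to qd = 158 − 1.5(p + 13) = 138.5 - 1.5p.
138.5 - 1.5p = -762 + 8.5p gives seller price ps = 90.05; buyers pay pb = 90.05 + 13 = 103.05.
New quantity: q = 158 − 1.5(103.05) = 3.425.
Revenue = 13 × 3.425 = 44.525.

Tax revenue = 44.525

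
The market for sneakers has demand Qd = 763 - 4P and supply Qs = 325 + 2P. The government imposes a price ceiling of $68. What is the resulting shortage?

Shortage = 30

Equilibrium price would be P* = 73, so the ceiling at 68 binds.
At P = 68: Qd = 763 − 4(68) = 491, Qs = 325 + 2(68) = 461.
Shortage = 491 − 461 = 30.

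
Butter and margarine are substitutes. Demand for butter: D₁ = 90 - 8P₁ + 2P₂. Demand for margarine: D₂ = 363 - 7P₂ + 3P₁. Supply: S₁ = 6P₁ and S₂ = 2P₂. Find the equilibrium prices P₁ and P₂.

P₁ = 12.8, P₂ = 44.6

Market 1: 90 - 8P₁ + 2P₂ = 6P₁ → 14P₁ - 2P₂ = 90.
Market 2: 9P₂ - 3P₁ = 363.
Eliminating P₂: 9×(1) + 2×(2) gives 120P₁ = 1536, so P₁ = 12.8.
Back-substitute into (2): P₂ = (363 + 3×12.8) / 9 = 44.6.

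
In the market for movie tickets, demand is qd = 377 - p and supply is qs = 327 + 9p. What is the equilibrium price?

p* = 5

Set qd = qs: 377 - p = 327 + 9p.
50 = 10p, so p* = 5.
q* = 377 − 1(5) = 372.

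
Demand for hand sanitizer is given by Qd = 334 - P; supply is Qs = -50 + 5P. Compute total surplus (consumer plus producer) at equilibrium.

Equilibrium: 334 - P = -50 + 5P gives P* = 64, Q* = 270.
Demand choke price: P = 334; supply starts at P = 10.
CS = ½(334 − 64)(270) = 36450; PS = ½(64 − 10)(270) = 7290.

Total surplus = 43740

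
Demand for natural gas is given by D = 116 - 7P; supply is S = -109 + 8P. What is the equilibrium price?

Set D = S: 116 - 7P = -109 + 8P.
225 = 15P, so P* = 15.
Q* = 116 − 7(15) = 11.

P* = 15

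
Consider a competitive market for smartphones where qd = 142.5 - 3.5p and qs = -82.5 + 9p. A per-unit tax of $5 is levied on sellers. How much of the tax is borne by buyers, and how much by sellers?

Pre-tax equilibrium: p* = 18, q* = 79.5.
Tax on sellers shifts supply to qs = -82.5 + 9(p − 5) = -127.5 + 9p.
142.5 - 3.5p = -127.5 + 9p gives buyer price pb = 21.6; sellers receive ps = 21.6 − 5 = 16.6.
New quantity: q = 142.5 − 3.5(21.6) = 66.9.
Buyer burden = 21.6 − 18 = 3.6; seller burden = 18 − 16.6 = 1.4.

Buyers bear $3.6, sellers bear $1.4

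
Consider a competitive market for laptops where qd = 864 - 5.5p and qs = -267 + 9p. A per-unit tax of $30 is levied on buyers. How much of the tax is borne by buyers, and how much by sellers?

Pre-tax equilibrium: p* = 78, q* = 435.
Tax on buyers shifts demand to qd = 864 − 5.5(p + 30) = 699 - 5.5p.
699 - 5.5p = -267 + 9p gives seller price ps = 1932/29; buyers pay pb = 1932/29 + 30 = 2802/29.
New quantity: q = 864 − 5.5(2802/29) = 9645/29.
Buyer burden = 2802/29 − 78 = 540/29; seller burden = 78 − 1932/29 = 330/29.

Buyers bear 540/29, sellers bear 330/29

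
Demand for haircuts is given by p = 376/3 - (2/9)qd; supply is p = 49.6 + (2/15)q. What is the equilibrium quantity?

q* = 213

Set the two price expressions equal: 376/3 - (2/9)q = 49.6 + (2/15)q.
1136/15 = (16/45)q, so q* = 213.
p* = 376/3 − (2/9)(213) = 78.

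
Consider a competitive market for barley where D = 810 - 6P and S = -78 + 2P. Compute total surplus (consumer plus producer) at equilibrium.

Equilibrium: 810 - 6P = -78 + 2P gives P* = 111, Q* = 144.
Demand choke price: P = 135; supply starts at P = 39.
CS = ½(135 − 111)(144) = 1728; PS = ½(111 − 39)(144) = 5184.

Total surplus = 6912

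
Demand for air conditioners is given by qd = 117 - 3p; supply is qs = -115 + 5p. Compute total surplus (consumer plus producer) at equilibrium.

Equilibrium: 117 - 3p = -115 + 5p gives p* = 29, q* = 30.
Demand choke price: p = 39; supply starts at p = 23.
CS = ½(39 − 29)(30) = 150; PS = ½(29 − 23)(30) = 90.

Total surplus = 240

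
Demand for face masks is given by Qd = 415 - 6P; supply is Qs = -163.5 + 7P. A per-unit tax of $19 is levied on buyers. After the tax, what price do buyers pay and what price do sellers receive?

Pre-tax equilibrium: P* = 44.5, Q* = 148.
Tax on buyers shifts demand to Qd = 415 − 6(P + 19) = 301 - 6P.
301 - 6P = -163.5 + 7P gives seller price Ps = 929/26; buyers pay Pb = 929/26 + 19 = 1423/26.
New quantity: Q = 415 − 6(1423/26) = 1126/13.

Buyers pay 1423/26, sellers receive 929/26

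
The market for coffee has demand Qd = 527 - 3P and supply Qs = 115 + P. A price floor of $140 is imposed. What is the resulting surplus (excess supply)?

Equilibrium price would be P* = 103, so the floor at 140 binds.
At P = 140: Qd = 107, Qs = 255.
Surplus = 255 − 107 = 148.

Surplus = 148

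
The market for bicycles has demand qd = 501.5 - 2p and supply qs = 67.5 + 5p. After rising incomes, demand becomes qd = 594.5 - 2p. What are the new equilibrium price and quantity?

Original equilibrium: p* = 62, q* = 377.5.
New equilibrium: 594.5 - 2p = 67.5 + 5p, so 527 = 7p and p' = 527/7; q' = 594.5 − 2(527/7) = 6215/14.

p' = 527/7, q' = 6215/14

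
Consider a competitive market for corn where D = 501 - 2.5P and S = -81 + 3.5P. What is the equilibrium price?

P* = 97

Set D = S: 501 - 2.5P = -81 + 3.5P.
582 = 6P, so P* = 97.
Q* = 501 − 2.5(97) = 258.5.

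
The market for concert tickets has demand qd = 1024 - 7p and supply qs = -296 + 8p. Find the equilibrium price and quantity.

p* = 88, q* = 408

Set qd = qs: 1024 - 7p = -296 + 8p.
1320 = 15p, so p* = 88.
q* = 1024 − 7(88) = 408.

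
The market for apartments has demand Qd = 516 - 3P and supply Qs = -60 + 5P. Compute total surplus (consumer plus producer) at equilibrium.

Total surplus = 24000

Equilibrium: 516 - 3P = -60 + 5P gives P* = 72, Q* = 300.
Demand choke price: P = 172; supply starts at P = 12.
CS = ½(172 − 72)(300) = 15000; PS = ½(72 − 12)(300) = 9000.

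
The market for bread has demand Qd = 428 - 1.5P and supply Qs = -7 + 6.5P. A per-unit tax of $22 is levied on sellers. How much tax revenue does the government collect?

Pre-tax equilibrium: P* = 54.375, Q* = 346.4375.
Tax on sellers shifts supply to Qs = -7 + 6.5(P − 22) = -150 + 6.5P.
428 - 1.5P = -150 + 6.5P gives buyer price Pb = 72.25; sellers receive Ps = 72.25 − 22 = 50.25.
New quantity: Q = 428 − 1.5(72.25) = 319.625.
Revenue = 22 × 319.625 = 7031.75.

Tax revenue = 7031.75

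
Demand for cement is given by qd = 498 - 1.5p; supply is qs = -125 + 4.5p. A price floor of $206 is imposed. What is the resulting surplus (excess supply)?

Equilibrium price would be p* = 623/6, so the floor at 206 binds.
At p = 206: qd = 189, qs = 802.
Surplus = 802 − 189 = 613.

Surplus = 613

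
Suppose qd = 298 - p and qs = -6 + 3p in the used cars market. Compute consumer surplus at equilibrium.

Equilibrium: 298 - p = -6 + 3p gives p* = 76, q* = 222.
Demand choke price (qd = 0): p = 298.
CS = ½(298 − 76)(222) = 24642.

Consumer surplus = 24642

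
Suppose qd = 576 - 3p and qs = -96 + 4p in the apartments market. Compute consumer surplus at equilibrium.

Equilibrium: 576 - 3p = -96 + 4p gives p* = 96, q* = 288.
Demand choke price (qd = 0): p = 192.
CS = ½(192 − 96)(288) = 13824.

Consumer surplus = 13824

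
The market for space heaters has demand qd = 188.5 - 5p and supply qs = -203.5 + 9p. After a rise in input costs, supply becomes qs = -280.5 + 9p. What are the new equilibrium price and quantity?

Original equilibrium: p* = 28, q* = 48.5.
New equilibrium: 188.5 - 5p = -280.5 + 9p, so 469 = 14p and p' = 33.5; q' = 188.5 − 5(33.5) = 21.

p' = 33.5, q' = 21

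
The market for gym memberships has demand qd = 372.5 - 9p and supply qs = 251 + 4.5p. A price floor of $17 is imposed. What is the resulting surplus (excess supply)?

Surplus = 108

Equilibrium price would be p* = 9, so the floor at 17 binds.
At p = 17: qd = 219.5, qs = 327.5.
Surplus = 327.5 − 219.5 = 108.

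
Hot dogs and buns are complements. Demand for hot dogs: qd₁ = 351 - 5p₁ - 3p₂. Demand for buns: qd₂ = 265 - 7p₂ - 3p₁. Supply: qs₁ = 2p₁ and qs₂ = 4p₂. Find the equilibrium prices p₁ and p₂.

Market 1: 351 - 5p₁ - 3p₂ = 2p₁ → 7p₁ + 3p₂ = 351.
Market 2: 11p₂ + 3p₁ = 265.
Eliminating p₂: 11×(1) − 3×(2) gives 68p₁ = 3066, so p₁ = 1533/34.
Back-substitute into (2): p₂ = (265 − 3×1533/34) / 11 = 401/34.

p₁ = 1533/34, p₂ = 401/34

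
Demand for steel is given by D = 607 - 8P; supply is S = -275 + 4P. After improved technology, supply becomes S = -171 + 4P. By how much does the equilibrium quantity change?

Original equilibrium: P* = 73.5, Q* = 19.
New equilibrium: 607 - 8P = -171 + 4P, so 778 = 12P and P' = 389/6; Q' = 607 − 8(389/6) = 265/3.
Change in quantity: 265/3 − 19 = 208/3.

ΔQ = 208/3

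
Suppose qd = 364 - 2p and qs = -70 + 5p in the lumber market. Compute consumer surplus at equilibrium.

Equilibrium: 364 - 2p = -70 + 5p gives p* = 62, q* = 240.
Demand choke price (qd = 0): p = 182.
CS = ½(182 − 62)(240) = 14400.

Consumer surplus = 14400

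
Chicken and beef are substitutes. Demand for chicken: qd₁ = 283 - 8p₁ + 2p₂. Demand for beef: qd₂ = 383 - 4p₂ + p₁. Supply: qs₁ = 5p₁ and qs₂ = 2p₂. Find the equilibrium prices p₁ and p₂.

p₁ = 616/19, p₂ = 2631/38

Market 1: 283 - 8p₁ + 2p₂ = 5p₁ → 13p₁ - 2p₂ = 283.
Market 2: 6p₂ - p₁ = 383.
Eliminating p₂: 6×(1) + 2×(2) gives 76p₁ = 2464, so p₁ = 616/19.
Back-substitute into (2): p₂ = (383 + 1×616/19) / 6 = 2631/38.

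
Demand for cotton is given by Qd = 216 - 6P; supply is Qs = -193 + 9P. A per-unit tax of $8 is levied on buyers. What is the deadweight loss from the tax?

Pre-tax equilibrium: P* = 409/15, Q* = 52.4.
Tax on buyers shifts demand to Qd = 216 − 6(P + 8) = 168 - 6P.
168 - 6P = -193 + 9P gives seller price Ps = 361/15; buyers pay Pb = 361/15 + 8 = 481/15.
New quantity: Q = 216 − 6(481/15) = 23.6.
DWL = ½ × 8 × (52.4 − 23.6) = 115.2.

Deadweight loss = 115.2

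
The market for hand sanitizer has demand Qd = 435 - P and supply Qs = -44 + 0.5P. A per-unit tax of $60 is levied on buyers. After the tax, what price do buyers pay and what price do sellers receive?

Buyers pay 1018/3, sellers receive 838/3

Pre-tax equilibrium: P* = 958/3, Q* = 347/3.
Tax on buyers shifts demand to Qd = 435 − 1(P + 60) = 375 - P.
375 - P = -44 + 0.5P gives seller price Ps = 838/3; buyers pay Pb = 838/3 + 60 = 1018/3.
New quantity: Q = 435 − 1(1018/3) = 287/3.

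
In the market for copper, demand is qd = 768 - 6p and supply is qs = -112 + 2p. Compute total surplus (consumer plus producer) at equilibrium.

Equilibrium: 768 - 6p = -112 + 2p gives p* = 110, q* = 108.
Demand choke price: p = 128; supply starts at p = 56.
CS = ½(128 − 110)(108) = 972; PS = ½(110 − 56)(108) = 2916.

Total surplus = 3888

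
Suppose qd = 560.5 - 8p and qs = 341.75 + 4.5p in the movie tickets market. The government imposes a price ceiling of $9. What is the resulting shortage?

Equilibrium price would be p* = 17.5, so the ceiling at 9 binds.
At p = 9: qd = 560.5 − 8(9) = 488.5, qs = 341.75 + 4.5(9) = 382.25.
Shortage = 488.5 − 382.25 = 106.25.

Shortage = 106.25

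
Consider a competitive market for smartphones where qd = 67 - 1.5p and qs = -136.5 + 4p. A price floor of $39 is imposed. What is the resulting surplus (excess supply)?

Equilibrium price would be p* = 37, so the floor at 39 binds.
At p = 39: qd = 8.5, qs = 19.5.
Surplus = 19.5 − 8.5 = 11.

Surplus = 11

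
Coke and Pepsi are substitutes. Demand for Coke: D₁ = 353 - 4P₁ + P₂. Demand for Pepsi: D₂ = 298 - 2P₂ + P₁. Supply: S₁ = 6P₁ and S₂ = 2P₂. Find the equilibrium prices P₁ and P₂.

Market 1: 353 - 4P₁ + P₂ = 6P₁ → 10P₁ - P₂ = 353.
Market 2: 4P₂ - P₁ = 298.
Eliminating P₂: 4×(1) + 1×(2) gives 39P₁ = 1710, so P₁ = 570/13.
Back-substitute into (2): P₂ = (298 + 1×570/13) / 4 = 1111/13.

P₁ = 570/13, P₂ = 1111/13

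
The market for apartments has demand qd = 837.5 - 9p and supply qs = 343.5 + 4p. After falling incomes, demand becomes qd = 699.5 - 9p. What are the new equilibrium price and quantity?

p' = 356/13, q' = 11779/26

Original equilibrium: p* = 38, q* = 495.5.
New equilibrium: 699.5 - 9p = 343.5 + 4p, so 356 = 13p and p' = 356/13; q' = 699.5 − 9(356/13) = 11779/26.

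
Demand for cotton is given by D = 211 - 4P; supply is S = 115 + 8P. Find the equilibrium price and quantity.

P* = 8, Q* = 179

Set D = S: 211 - 4P = 115 + 8P.
96 = 12P, so P* = 8.
Q* = 211 − 4(8) = 179.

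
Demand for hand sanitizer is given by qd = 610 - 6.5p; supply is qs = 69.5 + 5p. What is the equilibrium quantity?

Set qd = qs: 610 - 6.5p = 69.5 + 5p.
540.5 = 11.5p, so p* = 47.
q* = 610 − 6.5(47) = 304.5.

q* = 304.5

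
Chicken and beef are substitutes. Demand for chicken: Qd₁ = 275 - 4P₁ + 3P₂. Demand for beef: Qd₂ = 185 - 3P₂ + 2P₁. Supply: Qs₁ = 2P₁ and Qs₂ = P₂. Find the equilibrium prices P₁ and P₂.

Market 1: 275 - 4P₁ + 3P₂ = 2P₁ → 6P₁ - 3P₂ = 275.
Market 2: 4P₂ - 2P₁ = 185.
Eliminating P₂: 4×(1) + 3×(2) gives 18P₁ = 1655, so P₁ = 1655/18.
Back-substitute into (2): P₂ = (185 + 2×1655/18) / 4 = 830/9.

P₁ = 1655/18, P₂ = 830/9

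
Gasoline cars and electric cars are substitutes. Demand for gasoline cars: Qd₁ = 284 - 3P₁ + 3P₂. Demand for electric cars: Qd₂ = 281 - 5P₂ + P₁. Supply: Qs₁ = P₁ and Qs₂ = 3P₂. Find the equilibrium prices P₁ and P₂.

P₁ = 3115/29, P₂ = 1408/29

Market 1: 284 - 3P₁ + 3P₂ = P₁ → 4P₁ - 3P₂ = 284.
Market 2: 8P₂ - P₁ = 281.
Eliminating P₂: 8×(1) + 3×(2) gives 29P₁ = 3115, so P₁ = 3115/29.
Back-substitute into (2): P₂ = (281 + 1×3115/29) / 8 = 1408/29.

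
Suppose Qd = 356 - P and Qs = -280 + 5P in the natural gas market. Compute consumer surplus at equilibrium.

Consumer surplus = 31250

Equilibrium: 356 - P = -280 + 5P gives P* = 106, Q* = 250.
Demand choke price (Qd = 0): P = 356.
CS = ½(356 − 106)(250) = 31250.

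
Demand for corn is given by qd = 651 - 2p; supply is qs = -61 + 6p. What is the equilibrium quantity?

q* = 473

Set qd = qs: 651 - 2p = -61 + 6p.
712 = 8p, so p* = 89.
q* = 651 − 2(89) = 473.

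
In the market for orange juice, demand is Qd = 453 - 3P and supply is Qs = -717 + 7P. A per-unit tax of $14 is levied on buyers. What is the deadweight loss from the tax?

Pre-tax equilibrium: P* = 117, Q* = 102.
Tax on buyers shifts demand to Qd = 453 − 3(P + 14) = 411 - 3P.
411 - 3P = -717 + 7P gives seller price Ps = 112.8; buyers pay Pb = 112.8 + 14 = 126.8.
New quantity: Q = 453 − 3(126.8) = 72.6.
DWL = ½ × 14 × (102 − 72.6) = 205.8.

Deadweight loss = 205.8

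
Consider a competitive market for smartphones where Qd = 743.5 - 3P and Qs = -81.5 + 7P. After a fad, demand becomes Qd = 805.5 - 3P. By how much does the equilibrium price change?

ΔP = 6.2

Original equilibrium: P* = 82.5, Q* = 496.
New equilibrium: 805.5 - 3P = -81.5 + 7P, so 887 = 10P and P' = 88.7; Q' = 805.5 − 3(88.7) = 539.4.
Change in price: 88.7 − 82.5 = 6.2.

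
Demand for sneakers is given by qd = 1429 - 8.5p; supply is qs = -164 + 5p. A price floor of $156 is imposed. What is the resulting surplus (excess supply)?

Equilibrium price would be p* = 118, so the floor at 156 binds.
At p = 156: qd = 103, qs = 616.
Surplus = 616 − 103 = 513.

Surplus = 513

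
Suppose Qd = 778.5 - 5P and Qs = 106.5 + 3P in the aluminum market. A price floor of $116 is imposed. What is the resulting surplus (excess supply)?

Surplus = 256

Equilibrium price would be P* = 84, so the floor at 116 binds.
At P = 116: Qd = 198.5, Qs = 454.5.
Surplus = 454.5 − 198.5 = 256.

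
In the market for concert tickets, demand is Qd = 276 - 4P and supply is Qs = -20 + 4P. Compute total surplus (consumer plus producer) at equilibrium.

Total surplus = 4096

Equilibrium: 276 - 4P = -20 + 4P gives P* = 37, Q* = 128.
Demand choke price: P = 69; supply starts at P = 5.
CS = ½(69 − 37)(128) = 2048; PS = ½(37 − 5)(128) = 2048.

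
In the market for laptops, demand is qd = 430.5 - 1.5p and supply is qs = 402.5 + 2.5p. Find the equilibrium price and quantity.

Set qd = qs: 430.5 - 1.5p = 402.5 + 2.5p.
28 = 4p, so p* = 7.
q* = 430.5 − 1.5(7) = 420.

p* = 7, q* = 420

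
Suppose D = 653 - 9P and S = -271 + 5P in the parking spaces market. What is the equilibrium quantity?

Set D = S: 653 - 9P = -271 + 5P.
924 = 14P, so P* = 66.
Q* = 653 − 9(66) = 59.

Q* = 59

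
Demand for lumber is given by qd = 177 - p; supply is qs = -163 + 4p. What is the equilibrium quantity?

Set qd = qs: 177 - p = -163 + 4p.
340 = 5p, so p* = 68.
q* = 177 − 1(68) = 109.

q* = 109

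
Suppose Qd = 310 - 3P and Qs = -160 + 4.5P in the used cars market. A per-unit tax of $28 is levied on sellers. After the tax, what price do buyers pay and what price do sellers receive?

Pre-tax equilibrium: P* = 188/3, Q* = 122.
Tax on sellers shifts supply to Qs = -160 + 4.5(P − 28) = -286 + 4.5P.
310 - 3P = -286 + 4.5P gives buyer price Pb = 1192/15; sellers receive Ps = 1192/15 − 28 = 772/15.
New quantity: Q = 310 − 3(1192/15) = 71.6.

Buyers pay 1192/15, sellers receive 772/15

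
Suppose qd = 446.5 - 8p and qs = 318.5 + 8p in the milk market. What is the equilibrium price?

Set qd = qs: 446.5 - 8p = 318.5 + 8p.
128 = 16p, so p* = 8.
q* = 446.5 − 8(8) = 382.5.

p* = 8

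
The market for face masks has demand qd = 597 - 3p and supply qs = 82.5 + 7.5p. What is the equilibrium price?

p* = 49

Set qd = qs: 597 - 3p = 82.5 + 7.5p.
514.5 = 10.5p, so p* = 49.
q* = 597 − 3(49) = 450.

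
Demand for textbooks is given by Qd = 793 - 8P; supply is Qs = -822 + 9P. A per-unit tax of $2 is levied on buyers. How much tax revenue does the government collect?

Tax revenue = 834/17

Pre-tax equilibrium: P* = 95, Q* = 33.
Tax on buyers shifts demand to Qd = 793 − 8(P + 2) = 777 - 8P.
777 - 8P = -822 + 9P gives seller price Ps = 1599/17; buyers pay Pb = 1599/17 + 2 = 1633/17.
New quantity: Q = 793 − 8(1633/17) = 417/17.
Revenue = 2 × 417/17 = 834/17.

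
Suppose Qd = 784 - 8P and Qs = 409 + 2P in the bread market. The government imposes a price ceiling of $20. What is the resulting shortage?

Shortage = 175

Equilibrium price would be P* = 37.5, so the ceiling at 20 binds.
At P = 20: Qd = 784 − 8(20) = 624, Qs = 409 + 2(20) = 449.
Shortage = 624 − 449 = 175.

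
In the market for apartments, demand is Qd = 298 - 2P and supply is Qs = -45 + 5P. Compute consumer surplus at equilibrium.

Equilibrium: 298 - 2P = -45 + 5P gives P* = 49, Q* = 200.
Demand choke price (Qd = 0): P = 149.
CS = ½(149 − 49)(200) = 10000.

Consumer surplus = 10000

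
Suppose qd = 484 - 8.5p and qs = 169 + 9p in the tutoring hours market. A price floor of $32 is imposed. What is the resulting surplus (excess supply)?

Surplus = 245

Equilibrium price would be p* = 18, so the floor at 32 binds.
At p = 32: qd = 212, qs = 457.
Surplus = 457 − 212 = 245.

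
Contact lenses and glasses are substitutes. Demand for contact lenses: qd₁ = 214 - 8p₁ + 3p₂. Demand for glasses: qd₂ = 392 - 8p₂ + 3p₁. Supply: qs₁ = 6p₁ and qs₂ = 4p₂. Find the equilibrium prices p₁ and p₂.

Market 1: 214 - 8p₁ + 3p₂ = 6p₁ → 14p₁ - 3p₂ = 214.
Market 2: 12p₂ - 3p₁ = 392.
Eliminating p₂: 12×(1) + 3×(2) gives 159p₁ = 3744, so p₁ = 1248/53.
Back-substitute into (2): p₂ = (392 + 3×1248/53) / 12 = 6130/159.

p₁ = 1248/53, p₂ = 6130/159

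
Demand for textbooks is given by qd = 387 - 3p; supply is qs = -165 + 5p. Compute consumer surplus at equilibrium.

Consumer surplus = 5400

Equilibrium: 387 - 3p = -165 + 5p gives p* = 69, q* = 180.
Demand choke price (qd = 0): p = 129.
CS = ½(129 − 69)(180) = 5400.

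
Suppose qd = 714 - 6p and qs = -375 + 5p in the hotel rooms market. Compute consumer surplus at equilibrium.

Consumer surplus = 1200

Equilibrium: 714 - 6p = -375 + 5p gives p* = 99, q* = 120.
Demand choke price (qd = 0): p = 119.
CS = ½(119 − 99)(120) = 1200.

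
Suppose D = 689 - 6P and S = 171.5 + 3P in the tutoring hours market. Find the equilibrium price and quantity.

Set D = S: 689 - 6P = 171.5 + 3P.
517.5 = 9P, so P* = 57.5.
Q* = 689 − 6(57.5) = 344.

P* = 57.5, Q* = 344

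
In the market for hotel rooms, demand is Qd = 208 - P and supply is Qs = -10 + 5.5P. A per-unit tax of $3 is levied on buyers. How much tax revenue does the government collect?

Tax revenue = 6705/13

Pre-tax equilibrium: P* = 436/13, Q* = 2268/13.
Tax on buyers shifts demand to Qd = 208 − 1(P + 3) = 205 - P.
205 - P = -10 + 5.5P gives seller price Ps = 430/13; buyers pay Pb = 430/13 + 3 = 469/13.
New quantity: Q = 208 − 1(469/13) = 2235/13.
Revenue = 3 × 2235/13 = 6705/13.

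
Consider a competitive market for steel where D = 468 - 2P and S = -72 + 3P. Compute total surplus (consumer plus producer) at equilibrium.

Equilibrium: 468 - 2P = -72 + 3P gives P* = 108, Q* = 252.
Demand choke price: P = 234; supply starts at P = 24.
CS = ½(234 − 108)(252) = 15876; PS = ½(108 − 24)(252) = 10584.

Total surplus = 26460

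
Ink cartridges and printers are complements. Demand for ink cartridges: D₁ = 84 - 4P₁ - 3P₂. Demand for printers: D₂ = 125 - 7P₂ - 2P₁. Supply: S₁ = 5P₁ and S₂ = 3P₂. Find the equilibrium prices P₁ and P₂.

Market 1: 84 - 4P₁ - 3P₂ = 5P₁ → 9P₁ + 3P₂ = 84.
Market 2: 10P₂ + 2P₁ = 125.
Eliminating P₂: 10×(1) − 3×(2) gives 84P₁ = 465, so P₁ = 155/28.
Back-substitute into (2): P₂ = (125 − 2×155/28) / 10 = 319/28.

P₁ = 155/28, P₂ = 319/28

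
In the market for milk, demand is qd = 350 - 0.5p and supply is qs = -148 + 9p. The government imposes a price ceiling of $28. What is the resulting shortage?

Shortage = 232

Equilibrium price would be p* = 996/19, so the ceiling at 28 binds.
At p = 28: qd = 350 − 0.5(28) = 336, qs = -148 + 9(28) = 104.
Shortage = 336 − 104 = 232.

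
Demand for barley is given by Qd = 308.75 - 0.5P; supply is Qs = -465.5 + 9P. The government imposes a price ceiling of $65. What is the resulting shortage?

Shortage = 156.75

Equilibrium price would be P* = 81.5, so the ceiling at 65 binds.
At P = 65: Qd = 308.75 − 0.5(65) = 276.25, Qs = -465.5 + 9(65) = 119.5.
Shortage = 276.25 − 119.5 = 156.75.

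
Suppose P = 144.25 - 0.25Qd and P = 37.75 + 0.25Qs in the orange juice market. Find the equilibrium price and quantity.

P* = 91, Q* = 213

Set the two price expressions equal: 144.25 - 0.25Q = 37.75 + 0.25Q.
106.5 = 0.5Q, so Q* = 213.
P* = 144.25 − (0.25)(213) = 91.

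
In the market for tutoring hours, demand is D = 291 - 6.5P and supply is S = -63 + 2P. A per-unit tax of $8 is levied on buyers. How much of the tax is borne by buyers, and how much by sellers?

Pre-tax equilibrium: P* = 708/17, Q* = 345/17.
Tax on buyers shifts demand to D = 291 − 6.5(P + 8) = 239 - 6.5P.
239 - 6.5P = -63 + 2P gives seller price Ps = 604/17; buyers pay Pb = 604/17 + 8 = 740/17.
New quantity: Q = 291 − 6.5(740/17) = 137/17.
Buyer burden = 740/17 − 708/17 = 32/17; seller burden = 708/17 − 604/17 = 104/17.

Buyers bear 32/17, sellers bear 104/17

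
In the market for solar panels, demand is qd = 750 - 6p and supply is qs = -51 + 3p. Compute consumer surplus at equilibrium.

Consumer surplus = 3888

Equilibrium: 750 - 6p = -51 + 3p gives p* = 89, q* = 216.
Demand choke price (qd = 0): p = 125.
CS = ½(125 − 89)(216) = 3888.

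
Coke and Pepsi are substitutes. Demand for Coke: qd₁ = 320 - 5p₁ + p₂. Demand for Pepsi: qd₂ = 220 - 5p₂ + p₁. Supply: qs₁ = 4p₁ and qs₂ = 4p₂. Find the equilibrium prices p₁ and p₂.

Market 1: 320 - 5p₁ + p₂ = 4p₁ → 9p₁ - p₂ = 320.
Market 2: 9p₂ - p₁ = 220.
Eliminating p₂: 9×(1) + 1×(2) gives 80p₁ = 3100, so p₁ = 38.75.
Back-substitute into (2): p₂ = (220 + 1×38.75) / 9 = 28.75.

p₁ = 38.75, p₂ = 28.75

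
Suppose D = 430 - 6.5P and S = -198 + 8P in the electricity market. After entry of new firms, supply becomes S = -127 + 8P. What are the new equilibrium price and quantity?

Original equilibrium: P* = 1256/29, Q* = 4306/29.
New equilibrium: 430 - 6.5P = -127 + 8P, so 557 = 14.5P and P' = 1114/29; Q' = 430 − 6.5(1114/29) = 5229/29.

P' = 1114/29, Q' = 5229/29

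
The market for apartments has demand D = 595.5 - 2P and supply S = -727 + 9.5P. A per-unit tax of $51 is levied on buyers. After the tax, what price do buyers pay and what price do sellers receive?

Pre-tax equilibrium: P* = 115, Q* = 365.5.
Tax on buyers shifts demand to D = 595.5 − 2(P + 51) = 493.5 - 2P.
493.5 - 2P = -727 + 9.5P gives seller price Ps = 2441/23; buyers pay Pb = 2441/23 + 51 = 3614/23.
New quantity: Q = 595.5 − 2(3614/23) = 12937/46.

Buyers pay 3614/23, sellers receive 2441/23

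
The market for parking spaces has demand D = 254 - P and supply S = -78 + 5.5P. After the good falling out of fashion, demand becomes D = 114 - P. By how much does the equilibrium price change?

ΔP = -280/13

Original equilibrium: P* = 664/13, Q* = 2638/13.
New equilibrium: 114 - P = -78 + 5.5P, so 192 = 6.5P and P' = 384/13; Q' = 114 − 1(384/13) = 1098/13.
Change in price: 384/13 − 664/13 = -280/13.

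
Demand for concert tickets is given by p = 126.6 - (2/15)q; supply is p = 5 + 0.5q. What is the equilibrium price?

Set the two price expressions equal: 126.6 - (2/15)q = 5 + 0.5q.
121.6 = (19/30)q, so q* = 192.
p* = 126.6 − (2/15)(192) = 101.

p* = 101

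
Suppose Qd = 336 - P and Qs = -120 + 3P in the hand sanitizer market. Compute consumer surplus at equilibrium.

Equilibrium: 336 - P = -120 + 3P gives P* = 114, Q* = 222.
Demand choke price (Qd = 0): P = 336.
CS = ½(336 − 114)(222) = 24642.

Consumer surplus = 24642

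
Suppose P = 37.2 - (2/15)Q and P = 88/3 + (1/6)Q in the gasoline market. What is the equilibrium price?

Set the two price expressions equal: 37.2 - (2/15)Q = 88/3 + (1/6)Q.
118/15 = 0.3Q, so Q* = 236/9.
P* = 37.2 − (2/15)(236/9) = 910/27.

P* = 910/27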